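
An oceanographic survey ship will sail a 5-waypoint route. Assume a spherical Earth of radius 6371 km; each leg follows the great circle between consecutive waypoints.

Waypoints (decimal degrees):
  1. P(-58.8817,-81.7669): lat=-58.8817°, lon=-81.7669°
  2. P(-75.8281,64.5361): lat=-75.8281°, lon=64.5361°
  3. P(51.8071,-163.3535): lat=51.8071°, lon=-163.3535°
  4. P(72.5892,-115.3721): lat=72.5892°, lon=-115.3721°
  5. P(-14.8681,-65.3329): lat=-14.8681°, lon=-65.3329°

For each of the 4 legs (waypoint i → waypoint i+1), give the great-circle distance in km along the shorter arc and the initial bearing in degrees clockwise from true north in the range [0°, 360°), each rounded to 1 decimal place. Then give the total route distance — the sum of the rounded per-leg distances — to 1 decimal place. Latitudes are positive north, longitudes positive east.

Leg 1: dist=4842.5 km, bearing=168.6°
Leg 2: dist=16647.5 km, bearing=114.6°
Leg 3: dist=3235.8 km, bearing=27.2°
Leg 4: dist=10384.3 km, bearing=132.1°
Total: 35110.1 km

Leg 1: φ1=-1.0276795, φ2=-1.3234500, Δφ=-0.2957705, Δλ=2.5534691 rad; a=sin²(Δφ/2)+cosφ1·cosφ2·sin²(Δλ/2)=0.1376122144; c=2·atan2(√a, √(1-a))=0.760087727; dist=6371·c=4842.519 ≈ 4842.5 km; running total=4842.5 km
Leg 1 bearing: y=sinΔλ·cosφ2=0.13583295, x=cosφ1·sinφ2-sinφ1·cosφ2·cosΔλ=-0.67546264; θ=atan2(y, x)=168.6297° ≈ 168.6°
Leg 2: φ1=-1.3234500, φ2=0.9042045, Δφ=2.2276545, Δλ=-3.9774239 rad; a=sin²(Δφ/2)+cosφ1·cosφ2·sin²(Δλ/2)=0.9317625711; c=2·atan2(√a, √(1-a))=2.613014804; dist=6371·c=16647.517 ≈ 16647.5 km; running total=21490.0 km
Leg 2 bearing: y=sinΔλ·cosφ2=0.45869658, x=cosφ1·sinφ2-sinφ1·cosφ2·cosΔλ=-0.20957523; θ=atan2(y, x)=114.5553° ≈ 114.6°
Leg 3: φ1=0.9042045, φ2=1.2669205, Δφ=0.3627161, Δλ=0.8374334 rad; a=sin²(Δφ/2)+cosφ1·cosφ2·sin²(Δλ/2)=0.0631167101; c=2·atan2(√a, √(1-a))=0.507902416; dist=6371·c=3235.846 ≈ 3235.8 km; running total=24725.8 km
Leg 3 bearing: y=sinΔλ·cosφ2=0.22229927, x=cosφ1·sinφ2-sinφ1·cosφ2·cosΔλ=0.43256791; θ=atan2(y, x)=27.1989° ≈ 27.2°
Leg 4: φ1=1.2669205, φ2=-0.2594973, Δφ=-1.5264178, Δλ=0.8733488 rad; a=sin²(Δφ/2)+cosφ1·cosφ2·sin²(Δλ/2)=0.5295472012; c=2·atan2(√a, √(1-a))=1.629925178; dist=6371·c=10384.253 ≈ 10384.3 km; running total=35110.1 km
Leg 4 bearing: y=sinΔλ·cosφ2=0.74082146, x=cosφ1·sinφ2-sinφ1·cosφ2·cosΔλ=-0.66909747; θ=atan2(y, x)=132.0878° ≈ 132.1°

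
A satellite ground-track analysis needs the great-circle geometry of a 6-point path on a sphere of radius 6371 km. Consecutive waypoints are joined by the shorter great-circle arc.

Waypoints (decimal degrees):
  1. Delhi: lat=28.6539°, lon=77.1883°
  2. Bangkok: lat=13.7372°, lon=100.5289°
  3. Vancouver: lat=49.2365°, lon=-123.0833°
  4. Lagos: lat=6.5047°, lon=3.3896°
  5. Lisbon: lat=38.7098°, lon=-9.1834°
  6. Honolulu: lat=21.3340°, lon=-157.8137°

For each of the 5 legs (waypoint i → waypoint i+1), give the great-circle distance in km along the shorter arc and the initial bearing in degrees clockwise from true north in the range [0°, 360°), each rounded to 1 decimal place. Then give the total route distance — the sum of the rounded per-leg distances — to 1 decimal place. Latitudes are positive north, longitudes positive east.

Leg 1: dist=2923.6 km, bearing=119.7°
Leg 2: dist=11811.3 km, bearing=28.0°
Leg 3: dist=11947.6 km, bearing=56.9°
Leg 4: dist=3797.5 km, bearing=342.4°
Leg 5: dist=12581.4 km, bearing=328.2°
Total: 43061.4 km

Leg 1: φ1=0.5001049, φ2=0.2397594, Δφ=-0.2603455, Δλ=0.4073703 rad; a=sin²(Δφ/2)+cosφ1·cosφ2·sin²(Δλ/2)=0.0517284135; c=2·atan2(√a, √(1-a))=0.458893510; dist=6371·c=2923.611 ≈ 2923.6 km; running total=2923.6 km
Leg 1 bearing: y=sinΔλ·cosφ2=0.38486308, x=cosφ1·sinφ2-sinφ1·cosφ2·cosΔλ=-0.21929603; θ=atan2(y, x)=119.6746° ≈ 119.7°
Leg 2: φ1=0.2397594, φ2=0.8593390, Δφ=0.6195797, Δλ=-3.9027691 rad; a=sin²(Δφ/2)+cosφ1·cosφ2·sin²(Δλ/2)=0.6396796293; c=2·atan2(√a, √(1-a))=1.853923062; dist=6371·c=11811.344 ≈ 11811.3 km; running total=14734.9 km
Leg 2 bearing: y=sinΔλ·cosφ2=0.45037964, x=cosφ1·sinφ2-sinφ1·cosφ2·cosΔλ=0.84800742; θ=atan2(y, x)=27.9729° ≈ 28.0°
Leg 3: φ1=0.8593390, φ2=0.1135284, Δφ=-0.7458106, Δλ=2.2073685 rad; a=sin²(Δφ/2)+cosφ1·cosφ2·sin²(Δλ/2)=0.6499162716; c=2·atan2(√a, √(1-a))=1.875313443; dist=6371·c=11947.622 ≈ 11947.6 km; running total=26682.5 km
Leg 3 bearing: y=sinΔλ·cosφ2=0.79896153, x=cosφ1·sinφ2-sinφ1·cosφ2·cosΔλ=0.52130694; θ=atan2(y, x)=56.8763° ≈ 56.9°
Leg 4: φ1=0.1135284, φ2=0.6756135, Δφ=0.5620850, Δλ=-0.2194402 rad; a=sin²(Δφ/2)+cosφ1·cosφ2·sin²(Δλ/2)=0.0862231966; c=2·atan2(√a, √(1-a))=0.596060512; dist=6371·c=3797.502 ≈ 3797.5 km; running total=30480.0 km
Leg 4 bearing: y=sinΔλ·cosφ2=-0.16986341, x=cosφ1·sinφ2-sinφ1·cosφ2·cosΔλ=0.53507144; θ=atan2(y, x)=-17.6125° <0 so +360° → 342.3875° ≈ 342.4°
Leg 5: φ1=0.6756135, φ2=0.3723485, Δφ=-0.3032649, Δλ=-2.5940881 rad; a=sin²(Δφ/2)+cosφ1·cosφ2·sin²(Δλ/2)=0.6965455379; c=2·atan2(√a, √(1-a))=1.974787207; dist=6371·c=12581.369 ≈ 12581.4 km; running total=43061.4 km
Leg 5 bearing: y=sinΔλ·cosφ2=-0.48488719, x=cosφ1·sinφ2-sinφ1·cosφ2·cosΔλ=0.78125785; θ=atan2(y, x)=-31.8258° <0 so +360° → 328.1742° ≈ 328.2°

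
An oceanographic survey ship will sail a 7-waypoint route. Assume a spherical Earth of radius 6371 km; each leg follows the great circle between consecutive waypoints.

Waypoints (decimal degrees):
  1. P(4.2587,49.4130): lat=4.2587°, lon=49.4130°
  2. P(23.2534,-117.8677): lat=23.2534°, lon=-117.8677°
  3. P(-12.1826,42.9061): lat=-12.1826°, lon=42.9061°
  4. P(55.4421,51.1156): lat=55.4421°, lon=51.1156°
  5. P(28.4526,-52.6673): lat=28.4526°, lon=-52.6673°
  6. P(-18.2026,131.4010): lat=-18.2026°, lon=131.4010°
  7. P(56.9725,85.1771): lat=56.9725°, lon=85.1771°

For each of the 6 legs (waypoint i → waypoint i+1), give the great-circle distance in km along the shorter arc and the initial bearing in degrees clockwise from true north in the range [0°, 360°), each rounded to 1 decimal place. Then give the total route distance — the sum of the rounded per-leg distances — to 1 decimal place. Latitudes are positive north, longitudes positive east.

Leg 1: φ1=0.0743283, φ2=0.4058484, Δφ=0.3315201, Δλ=-2.9195990 rad; a=sin²(Δφ/2)+cosφ1·cosφ2·sin²(Δλ/2)=0.9322146940; c=2·atan2(√a, √(1-a))=2.614810616; dist=6371·c=16658.958 ≈ 16659.0 km; running total=16659.0 km
Leg 1 bearing: y=sinΔλ·cosφ2=-0.20228951, x=cosφ1·sinφ2-sinφ1·cosφ2·cosΔλ=0.46026165; θ=atan2(y, x)=-23.7260° <0 so +360° → 336.2740° ≈ 336.3°
Leg 2: φ1=0.4058484, φ2=-0.2126265, Δφ=-0.6184749, Δλ=2.8060322 rad; a=sin²(Δφ/2)+cosφ1·cosφ2·sin²(Δλ/2)=0.9656505986; c=2·atan2(√a, √(1-a))=2.768765277; dist=6371·c=17639.804 ≈ 17639.8 km; running total=34298.8 km
Leg 2 bearing: y=sinΔλ·cosφ2=0.32188266, x=cosφ1·sinφ2-sinφ1·cosφ2·cosΔλ=0.17049819; θ=atan2(y, x)=62.0903° ≈ 62.1°
Leg 3: φ1=-0.2126265, φ2=0.9676472, Δφ=1.1802737, Δλ=0.1432828 rad; a=sin²(Δφ/2)+cosφ1·cosφ2·sin²(Δλ/2)=0.3125050325; c=2·atan2(√a, √(1-a))=1.186410410; dist=6371·c=7558.621 ≈ 7558.6 km; running total=41857.4 km
Leg 3 bearing: y=sinΔλ·cosφ2=0.08099775, x=cosφ1·sinφ2-sinφ1·cosφ2·cosΔλ=0.92348358; θ=atan2(y, x)=5.0125° ≈ 5.0°
Leg 4: φ1=0.9676472, φ2=0.4965916, Δφ=-0.4710556, Δλ=-1.8113533 rad; a=sin²(Δφ/2)+cosφ1·cosφ2·sin²(Δλ/2)=0.3632253552; c=2·atan2(√a, √(1-a))=1.293715186; dist=6371·c=8242.259 ≈ 8242.3 km; running total=50099.7 km
Leg 4 bearing: y=sinΔλ·cosφ2=-0.85389504, x=cosφ1·sinφ2-sinφ1·cosφ2·cosΔλ=0.44275733; θ=atan2(y, x)=-62.5926° <0 so +360° → 297.4074° ≈ 297.4°
Leg 5: φ1=0.4965916, φ2=-0.3176953, Δφ=-0.8142869, Δλ=3.2125979 rad; a=sin²(Δφ/2)+cosφ1·cosφ2·sin²(Δλ/2)=0.9909680576; c=2·atan2(√a, √(1-a))=2.951232299; dist=6371·c=18802.301 ≈ 18802.3 km; running total=68902.0 km
Leg 5 bearing: y=sinΔλ·cosφ2=-0.06739531, x=cosφ1·sinφ2-sinφ1·cosφ2·cosΔλ=0.17680310; θ=atan2(y, x)=-20.8663° <0 so +360° → 339.1337° ≈ 339.1°
Leg 6: φ1=-0.3176953, φ2=0.9943577, Δφ=1.3120530, Δλ=-0.8067592 rad; a=sin²(Δφ/2)+cosφ1·cosφ2·sin²(Δλ/2)=0.4518439776; c=2·atan2(√a, √(1-a))=1.474334758; dist=6371·c=9392.987 ≈ 9393.0 km; running total=78295.0 km
Leg 6 bearing: y=sinΔλ·cosφ2=-0.39354661, x=cosφ1·sinφ2-sinφ1·cosφ2·cosΔλ=0.91424562; θ=atan2(y, x)=-23.2900° <0 so +360° → 336.7100° ≈ 336.7°

Leg 1: dist=16659.0 km, bearing=336.3°
Leg 2: dist=17639.8 km, bearing=62.1°
Leg 3: dist=7558.6 km, bearing=5.0°
Leg 4: dist=8242.3 km, bearing=297.4°
Leg 5: dist=18802.3 km, bearing=339.1°
Leg 6: dist=9393.0 km, bearing=336.7°
Total: 78295.0 km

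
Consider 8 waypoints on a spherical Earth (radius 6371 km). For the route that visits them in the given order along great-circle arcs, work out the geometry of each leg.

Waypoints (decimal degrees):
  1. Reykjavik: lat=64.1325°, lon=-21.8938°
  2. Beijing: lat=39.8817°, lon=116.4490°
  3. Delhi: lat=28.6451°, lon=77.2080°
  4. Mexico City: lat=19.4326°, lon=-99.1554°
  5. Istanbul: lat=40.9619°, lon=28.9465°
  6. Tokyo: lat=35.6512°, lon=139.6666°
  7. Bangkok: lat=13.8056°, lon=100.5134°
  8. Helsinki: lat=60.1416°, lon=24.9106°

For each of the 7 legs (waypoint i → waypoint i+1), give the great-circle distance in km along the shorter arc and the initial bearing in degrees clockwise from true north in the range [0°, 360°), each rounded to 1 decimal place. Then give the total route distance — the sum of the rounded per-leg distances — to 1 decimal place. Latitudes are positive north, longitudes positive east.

Leg 1: dist=7886.4 km, bearing=32.7°
Leg 2: dist=3781.5 km, bearing=263.0°
Leg 3: dist=14654.8 km, bearing=355.4°
Leg 4: dist=11429.4 km, bearing=37.5°
Leg 5: dist=8951.6 km, bearing=50.4°
Leg 6: dist=4594.9 km, bearing=248.2°
Leg 7: dist=7884.1 km, bearing=329.3°
Total: 59182.7 km

Leg 1: φ1=1.1193233, φ2=0.6960670, Δφ=-0.4232563, Δλ=2.4145374 rad; a=sin²(Δφ/2)+cosφ1·cosφ2·sin²(Δλ/2)=0.3365895837; c=2·atan2(√a, √(1-a))=1.237858608; dist=6371·c=7886.397 ≈ 7886.4 km; running total=7886.4 km
Leg 1 bearing: y=sinΔλ·cosφ2=0.51004967, x=cosφ1·sinφ2-sinφ1·cosφ2·cosΔλ=0.79563652; θ=atan2(y, x)=32.6623° ≈ 32.7°
Leg 2: φ1=0.6960670, φ2=0.4999513, Δφ=-0.1961157, Δλ=-0.6848847 rad; a=sin²(Δφ/2)+cosφ1·cosφ2·sin²(Δλ/2)=0.0855185579; c=2·atan2(√a, √(1-a))=0.593545497; dist=6371·c=3781.478 ≈ 3781.5 km; running total=11667.9 km
Leg 2 bearing: y=sinΔλ·cosφ2=-0.55515917, x=cosφ1·sinφ2-sinφ1·cosφ2·cosΔλ=-0.06796198; θ=atan2(y, x)=-96.9794° <0 so +360° → 263.0206° ≈ 263.0°
Leg 3: φ1=0.4999513, φ2=0.3391629, Δφ=-0.1607885, Δλ=-3.0781220 rad; a=sin²(Δφ/2)+cosφ1·cosφ2·sin²(Δλ/2)=0.8332278652; c=2·atan2(√a, √(1-a))=2.300241018; dist=6371·c=14654.836 ≈ 14654.8 km; running total=26322.7 km
Leg 3 bearing: y=sinΔλ·cosφ2=-0.05981476, x=cosφ1·sinφ2-sinφ1·cosφ2·cosΔλ=0.74314127; θ=atan2(y, x)=-4.6018° <0 so +360° → 355.3982° ≈ 355.4°
Leg 4: φ1=0.3391629, φ2=0.7149200, Δφ=0.3757572, Δλ=2.2357999 rad; a=sin²(Δφ/2)+cosφ1·cosφ2·sin²(Δλ/2)=0.6106622802; c=2·atan2(√a, √(1-a))=1.793968833; dist=6371·c=11429.375 ≈ 11429.4 km; running total=37752.1 km
Leg 4 bearing: y=sinΔλ·cosφ2=0.59423513, x=cosφ1·sinφ2-sinφ1·cosφ2·cosΔλ=0.77323997; θ=atan2(y, x)=37.5423° ≈ 37.5°
Leg 5: φ1=0.7149200, φ2=0.6222308, Δφ=-0.0926892, Δλ=1.9324303 rad; a=sin²(Δφ/2)+cosφ1·cosφ2·sin²(Δλ/2)=0.4175041808; c=2·atan2(√a, √(1-a))=1.405046793; dist=6371·c=8951.553 ≈ 8951.6 km; running total=46703.7 km
Leg 5 bearing: y=sinΔλ·cosφ2=0.76002253, x=cosφ1·sinφ2-sinφ1·cosφ2·cosΔλ=0.62860441; θ=atan2(y, x)=50.4063° ≈ 50.4°
Leg 6: φ1=0.6222308, φ2=0.2409532, Δφ=-0.3812776, Δλ=-0.6833523 rad; a=sin²(Δφ/2)+cosφ1·cosφ2·sin²(Δλ/2)=0.1244977082; c=2·atan2(√a, √(1-a))=0.721214150; dist=6371·c=4594.855 ≈ 4594.9 km; running total=51298.6 km
Leg 6 bearing: y=sinΔλ·cosφ2=-0.61315568, x=cosφ1·sinφ2-sinφ1·cosφ2·cosΔλ=-0.24501475; θ=atan2(y, x)=-111.7815° <0 so +360° → 248.2185° ≈ 248.2°
Leg 7: φ1=0.2409532, φ2=1.0496689, Δφ=0.8087158, Δλ=-1.3195178 rad; a=sin²(Δφ/2)+cosφ1·cosφ2·sin²(Δλ/2)=0.3364174660; c=2·atan2(√a, √(1-a))=1.237494348; dist=6371·c=7884.076 ≈ 7884.1 km; running total=59182.7 km
Leg 7 bearing: y=sinΔλ·cosφ2=-0.48222311, x=cosφ1·sinφ2-sinφ1·cosφ2·cosΔλ=0.81266468; θ=atan2(y, x)=-30.6843° <0 so +360° → 329.3157° ≈ 329.3°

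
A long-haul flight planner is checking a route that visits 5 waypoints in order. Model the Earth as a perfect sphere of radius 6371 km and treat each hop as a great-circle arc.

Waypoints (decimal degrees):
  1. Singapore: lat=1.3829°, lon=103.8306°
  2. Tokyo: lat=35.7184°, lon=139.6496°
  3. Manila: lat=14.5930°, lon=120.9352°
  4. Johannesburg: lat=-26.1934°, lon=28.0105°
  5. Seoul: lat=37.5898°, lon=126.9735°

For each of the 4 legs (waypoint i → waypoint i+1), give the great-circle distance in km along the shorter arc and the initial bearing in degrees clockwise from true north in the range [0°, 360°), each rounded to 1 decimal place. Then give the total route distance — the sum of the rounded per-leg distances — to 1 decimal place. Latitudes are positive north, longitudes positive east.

Leg 1: φ1=0.0241362, φ2=0.6234037, Δφ=0.5992675, Δλ=0.6251595 rad; a=sin²(Δφ/2)+cosφ1·cosφ2·sin²(Δλ/2)=0.1638801844; c=2·atan2(√a, √(1-a))=0.833566514; dist=6371·c=5310.652 ≈ 5310.7 km; running total=5310.7 km
Leg 1 bearing: y=sinΔλ·cosφ2=0.47514319, x=cosφ1·sinφ2-sinφ1·cosφ2·cosΔλ=0.56774363; θ=atan2(y, x)=39.9259° ≈ 39.9°
Leg 2: φ1=0.6234037, φ2=0.2546959, Δφ=-0.3687078, Δλ=-0.3266279 rad; a=sin²(Δφ/2)+cosφ1·cosφ2·sin²(Δλ/2)=0.0543732970; c=2·atan2(√a, √(1-a))=0.470694804; dist=6371·c=2998.797 ≈ 2998.8 km; running total=8309.5 km
Leg 2 bearing: y=sinΔλ·cosφ2=-0.31050037, x=cosφ1·sinφ2-sinφ1·cosφ2·cosΔλ=-0.33054029; θ=atan2(y, x)=-136.7906° <0 so +360° → 223.2094° ≈ 223.2°
Leg 3: φ1=0.2546959, φ2=-0.4571611, Δφ=-0.7118570, Δλ=-1.6218420 rad; a=sin²(Δφ/2)+cosφ1·cosφ2·sin²(Δλ/2)=0.5777593532; c=2·atan2(√a, √(1-a))=1.726948854; dist=6371·c=11002.391 ≈ 11002.4 km; running total=19311.9 km
Leg 3 bearing: y=sinΔλ·cosφ2=-0.89614043, x=cosφ1·sinφ2-sinφ1·cosφ2·cosΔλ=-0.41562754; θ=atan2(y, x)=-114.8817° <0 so +360° → 245.1183° ≈ 245.1°
Leg 4: φ1=-0.4571611, φ2=0.6560658, Δφ=1.1132268, Δλ=1.7272302 rad; a=sin²(Δφ/2)+cosφ1·cosφ2·sin²(Δλ/2)=0.6900164077; c=2·atan2(√a, √(1-a))=1.960628100; dist=6371·c=12491.162 ≈ 12491.2 km; running total=31803.1 km
Leg 4 bearing: y=sinΔλ·cosφ2=0.78272240, x=cosφ1·sinφ2-sinφ1·cosφ2·cosΔλ=0.49286987; θ=atan2(y, x)=57.8019° ≈ 57.8°

Leg 1: dist=5310.7 km, bearing=39.9°
Leg 2: dist=2998.8 km, bearing=223.2°
Leg 3: dist=11002.4 km, bearing=245.1°
Leg 4: dist=12491.2 km, bearing=57.8°
Total: 31803.1 km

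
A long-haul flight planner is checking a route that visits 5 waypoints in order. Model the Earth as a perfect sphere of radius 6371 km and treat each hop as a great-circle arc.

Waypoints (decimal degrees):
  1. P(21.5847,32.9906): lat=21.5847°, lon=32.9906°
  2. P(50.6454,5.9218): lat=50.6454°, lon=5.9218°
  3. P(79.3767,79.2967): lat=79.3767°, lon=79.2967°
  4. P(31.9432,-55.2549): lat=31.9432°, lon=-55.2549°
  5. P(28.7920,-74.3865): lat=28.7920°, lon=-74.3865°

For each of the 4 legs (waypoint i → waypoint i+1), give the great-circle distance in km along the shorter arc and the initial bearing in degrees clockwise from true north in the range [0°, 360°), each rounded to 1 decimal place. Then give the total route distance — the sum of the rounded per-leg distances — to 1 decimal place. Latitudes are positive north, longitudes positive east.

Leg 1: dist=3997.6 km, bearing=330.6°
Leg 2: dist=4169.0 km, bearing=16.9°
Leg 3: dist=7314.3 km, bearing=318.5°
Leg 4: dist=1866.0 km, bearing=264.2°
Total: 17346.9 km

Leg 1: φ1=0.3767241, φ2=0.8839290, Δφ=0.5072049, Δλ=-0.4724397 rad; a=sin²(Δφ/2)+cosφ1·cosφ2·sin²(Δλ/2)=0.0952421308; c=2·atan2(√a, √(1-a))=0.627469521; dist=6371·c=3997.608 ≈ 3997.6 km; running total=3997.6 km
Leg 1 bearing: y=sinΔλ·cosφ2=-0.28856180, x=cosφ1·sinφ2-sinφ1·cosφ2·cosΔλ=0.51128892; θ=atan2(y, x)=-29.4396° <0 so +360° → 330.5604° ≈ 330.6°
Leg 2: φ1=0.8839290, φ2=1.3853848, Δφ=0.5014558, Δλ=1.2806336 rad; a=sin²(Δφ/2)+cosφ1·cosφ2·sin²(Δλ/2)=0.1032852485; c=2·atan2(√a, √(1-a))=0.654373348; dist=6371·c=4169.013 ≈ 4169.0 km; running total=8166.6 km
Leg 2 bearing: y=sinΔλ·cosφ2=0.17664469, x=cosφ1·sinφ2-sinφ1·cosφ2·cosΔλ=0.58246569; θ=atan2(y, x)=16.8710° ≈ 16.9°
Leg 3: φ1=1.3853848, φ2=0.5575140, Δφ=-0.8278708, Δλ=-2.3483684 rad; a=sin²(Δφ/2)+cosφ1·cosφ2·sin²(Δλ/2)=0.2948686392; c=2·atan2(√a, √(1-a))=1.148054201; dist=6371·c=7314.253 ≈ 7314.3 km; running total=15480.9 km
Leg 3 bearing: y=sinΔλ·cosφ2=-0.60470919, x=cosφ1·sinφ2-sinφ1·cosφ2·cosΔλ=0.68265020; θ=atan2(y, x)=-41.5354° <0 so +360° → 318.4646° ≈ 318.5°
Leg 4: φ1=0.5575140, φ2=0.5025152, Δφ=-0.0549988, Δλ=-0.3339094 rad; a=sin²(Δφ/2)+cosφ1·cosφ2·sin²(Δλ/2)=0.0212930307; c=2·atan2(√a, √(1-a))=0.292888388; dist=6371·c=1865.992 ≈ 1866.0 km; running total=17346.9 km
Leg 4 bearing: y=sinΔλ·cosφ2=-0.28722193, x=cosφ1·sinφ2-sinφ1·cosφ2·cosΔλ=-0.02936179; θ=atan2(y, x)=-95.8369° <0 so +360° → 264.1631° ≈ 264.2°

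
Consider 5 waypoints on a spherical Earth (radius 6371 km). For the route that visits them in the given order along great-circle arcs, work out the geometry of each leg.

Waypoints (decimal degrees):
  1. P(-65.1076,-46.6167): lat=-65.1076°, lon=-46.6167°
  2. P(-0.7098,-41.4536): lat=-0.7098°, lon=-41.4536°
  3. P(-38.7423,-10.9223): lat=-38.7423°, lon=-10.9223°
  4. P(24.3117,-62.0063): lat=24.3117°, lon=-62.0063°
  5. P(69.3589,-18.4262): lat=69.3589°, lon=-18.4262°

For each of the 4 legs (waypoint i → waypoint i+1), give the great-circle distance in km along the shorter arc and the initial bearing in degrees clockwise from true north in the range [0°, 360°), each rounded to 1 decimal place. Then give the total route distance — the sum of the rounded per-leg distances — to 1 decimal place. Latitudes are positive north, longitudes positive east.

Leg 1: φ1=-1.1363420, φ2=-0.0123883, Δφ=1.1239536, Δλ=0.0901131 rad; a=sin²(Δφ/2)+cosφ1·cosφ2·sin²(Δλ/2)=0.2847936656; c=2·atan2(√a, √(1-a))=1.125846416; dist=6371·c=7172.768 ≈ 7172.8 km; running total=7172.8 km
Leg 1 bearing: y=sinΔλ·cosφ2=0.08998428, x=cosφ1·sinφ2-sinφ1·cosφ2·cosΔλ=0.89813572; θ=atan2(y, x)=5.7214° ≈ 5.7°
Leg 2: φ1=-0.0123883, φ2=-0.6761807, Δφ=-0.6637923, Δλ=0.5328717 rad; a=sin²(Δφ/2)+cosφ1·cosφ2·sin²(Δλ/2)=0.1602357815; c=2·atan2(√a, √(1-a))=0.823676647; dist=6371·c=5247.644 ≈ 5247.6 km; running total=12420.4 km
Leg 2 bearing: y=sinΔλ·cosφ2=0.39623105, x=cosφ1·sinφ2-sinφ1·cosφ2·cosΔλ=-0.61744802; θ=atan2(y, x)=147.3107° ≈ 147.3°
Leg 3: φ1=-0.6761807, φ2=0.4243192, Δφ=1.1004999, Δλ=-0.8915840 rad; a=sin²(Δφ/2)+cosφ1·cosφ2·sin²(Δλ/2)=0.4055694977; c=2·atan2(√a, √(1-a))=1.380794178; dist=6371·c=8797.040 ≈ 8797.0 km; running total=21217.4 km
Leg 3 bearing: y=sinΔλ·cosφ2=-0.70906811, x=cosφ1·sinφ2-sinφ1·cosφ2·cosΔλ=0.67937761; θ=atan2(y, x)=-46.2250° <0 so +360° → 313.7750° ≈ 313.8°
Leg 4: φ1=0.4243192, φ2=1.2105412, Δφ=0.7862220, Δλ=0.7606162 rad; a=sin²(Δφ/2)+cosφ1·cosφ2·sin²(Δλ/2)=0.1910046750; c=2·atan2(√a, √(1-a))=0.904612021; dist=6371·c=5763.283 ≈ 5763.3 km; running total=26980.7 km
Leg 4 bearing: y=sinΔλ·cosφ2=0.24301119, x=cosφ1·sinφ2-sinφ1·cosφ2·cosΔλ=0.74768517; θ=atan2(y, x)=18.0051° ≈ 18.0°

Leg 1: dist=7172.8 km, bearing=5.7°
Leg 2: dist=5247.6 km, bearing=147.3°
Leg 3: dist=8797.0 km, bearing=313.8°
Leg 4: dist=5763.3 km, bearing=18.0°
Total: 26980.7 km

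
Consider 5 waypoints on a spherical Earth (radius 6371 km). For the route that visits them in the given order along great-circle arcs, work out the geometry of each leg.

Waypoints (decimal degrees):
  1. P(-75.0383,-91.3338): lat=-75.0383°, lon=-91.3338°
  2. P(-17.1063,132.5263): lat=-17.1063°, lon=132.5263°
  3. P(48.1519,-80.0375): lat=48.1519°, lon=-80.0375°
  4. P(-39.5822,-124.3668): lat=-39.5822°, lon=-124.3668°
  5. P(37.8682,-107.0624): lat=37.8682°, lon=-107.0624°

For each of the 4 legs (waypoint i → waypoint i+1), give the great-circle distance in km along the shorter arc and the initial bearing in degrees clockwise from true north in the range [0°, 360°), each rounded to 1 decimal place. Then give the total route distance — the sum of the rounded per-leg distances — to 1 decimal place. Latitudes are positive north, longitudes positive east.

Leg 1: φ1=-1.3096654, φ2=-0.2985613, Δφ=1.0111041, Δλ=3.9070958 rad; a=sin²(Δφ/2)+cosφ1·cosφ2·sin²(Δλ/2)=0.4468714870; c=2·atan2(√a, √(1-a))=1.464338328; dist=6371·c=9329.299 ≈ 9329.3 km; running total=9329.3 km
Leg 1 bearing: y=sinΔλ·cosφ2=-0.66224646, x=cosφ1·sinφ2-sinφ1·cosφ2·cosΔλ=-0.74171361; θ=atan2(y, x)=-138.2396° <0 so +360° → 221.7604° ≈ 221.8°
Leg 2: φ1=-0.2985613, φ2=0.8404092, Δφ=1.1389705, Δλ=-3.7099382 rad; a=sin²(Δφ/2)+cosφ1·cosφ2·sin²(Δλ/2)=0.8782574382; c=2·atan2(√a, √(1-a))=2.428763761; dist=6371·c=15473.654 ≈ 15473.7 km; running total=24803.0 km
Leg 2 bearing: y=sinΔλ·cosφ2=0.35909009, x=cosφ1·sinφ2-sinφ1·cosφ2·cosΔλ=0.54657071; θ=atan2(y, x)=33.3044° ≈ 33.3°
Leg 3: φ1=0.8404092, φ2=-0.6908397, Δφ=-1.5312489, Δλ=-0.7736922 rad; a=sin²(Δφ/2)+cosφ1·cosφ2·sin²(Δλ/2)=0.5534167313; c=2·atan2(√a, √(1-a))=1.677834062; dist=6371·c=10689.481 ≈ 10689.5 km; running total=35492.5 km
Leg 3 bearing: y=sinΔλ·cosφ2=-0.53855851, x=cosφ1·sinφ2-sinφ1·cosφ2·cosΔλ=-0.83578786; θ=atan2(y, x)=-147.2034° <0 so +360° → 212.7966° ≈ 212.8°
Leg 4: φ1=-0.6908397, φ2=0.6609248, Δφ=1.3517645, Δλ=0.3020188 rad; a=sin²(Δφ/2)+cosφ1·cosφ2·sin²(Δλ/2)=0.4051267865; c=2·atan2(√a, √(1-a))=1.379892451; dist=6371·c=8791.295 ≈ 8791.3 km; running total=44283.8 km
Leg 4 bearing: y=sinΔλ·cosφ2=0.23481301, x=cosφ1·sinφ2-sinφ1·cosφ2·cosΔλ=0.95334104; θ=atan2(y, x)=13.8368° ≈ 13.8°

Leg 1: dist=9329.3 km, bearing=221.8°
Leg 2: dist=15473.7 km, bearing=33.3°
Leg 3: dist=10689.5 km, bearing=212.8°
Leg 4: dist=8791.3 km, bearing=13.8°
Total: 44283.8 km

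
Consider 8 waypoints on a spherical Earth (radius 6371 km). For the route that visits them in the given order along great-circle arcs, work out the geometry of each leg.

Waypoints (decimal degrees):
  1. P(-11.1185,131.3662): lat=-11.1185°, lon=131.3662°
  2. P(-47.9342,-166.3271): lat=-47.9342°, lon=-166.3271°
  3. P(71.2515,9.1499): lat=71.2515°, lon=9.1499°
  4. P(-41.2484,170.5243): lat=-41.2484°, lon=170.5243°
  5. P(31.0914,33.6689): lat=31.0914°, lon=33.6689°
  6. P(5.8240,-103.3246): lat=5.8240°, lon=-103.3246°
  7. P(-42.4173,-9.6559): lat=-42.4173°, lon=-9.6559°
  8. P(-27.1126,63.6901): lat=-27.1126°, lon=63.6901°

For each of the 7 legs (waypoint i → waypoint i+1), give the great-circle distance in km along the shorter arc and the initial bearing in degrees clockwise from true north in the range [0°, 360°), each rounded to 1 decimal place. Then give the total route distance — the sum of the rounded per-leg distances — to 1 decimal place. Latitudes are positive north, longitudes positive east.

Leg 1: dist=7043.2 km, bearing=138.4°
Leg 2: dist=17411.5 km, bearing=3.7°
Leg 3: dist=16521.0 km, bearing=27.4°
Leg 4: dist=16025.5 km, bearing=267.7°
Leg 5: dist=13876.2 km, bearing=304.3°
Leg 6: dist=10744.7 km, bearing=132.1°
Leg 7: dist=6703.0 km, bearing=100.9°
Total: 88325.1 km

Leg 1: φ1=-0.1940544, φ2=-0.8366096, Δφ=-0.6425552, Δλ=-5.1957282 rad; a=sin²(Δφ/2)+cosφ1·cosφ2·sin²(Δλ/2)=0.2756590805; c=2·atan2(√a, √(1-a))=1.105506497; dist=6371·c=7043.182 ≈ 7043.2 km; running total=7043.2 km
Leg 1 bearing: y=sinΔλ·cosφ2=0.59323563, x=cosφ1·sinφ2-sinφ1·cosφ2·cosΔλ=-0.66839815; θ=atan2(y, x)=138.4094° ≈ 138.4°
Leg 2: φ1=-0.8366096, φ2=1.2435733, Δφ=2.0801829, Δλ=3.0626514 rad; a=sin²(Δφ/2)+cosφ1·cosφ2·sin²(Δλ/2)=0.9588281394; c=2·atan2(√a, √(1-a))=2.732938047; dist=6371·c=17411.548 ≈ 17411.5 km; running total=24454.7 km
Leg 2 bearing: y=sinΔλ·cosφ2=0.02534653, x=cosφ1·sinφ2-sinφ1·cosφ2·cosΔλ=0.39656589; θ=atan2(y, x)=3.6571° ≈ 3.7°
Leg 3: φ1=1.2435733, φ2=-0.7199204, Δφ=-1.9634937, Δλ=2.8165146 rad; a=sin²(Δφ/2)+cosφ1·cosφ2·sin²(Δλ/2)=0.9266708462; c=2·atan2(√a, √(1-a))=2.593158055; dist=6371·c=16521.010 ≈ 16521.0 km; running total=40975.7 km
Leg 3 bearing: y=sinΔλ·cosφ2=0.24013054, x=cosφ1·sinφ2-sinφ1·cosφ2·cosΔλ=0.46275834; θ=atan2(y, x)=27.4253° ≈ 27.4°
Leg 4: φ1=-0.7199204, φ2=0.5426473, Δφ=1.2625677, Δλ=-2.3885773 rad; a=sin²(Δφ/2)+cosφ1·cosφ2·sin²(Δλ/2)=0.9051253490; c=2·atan2(√a, √(1-a))=2.515376067; dist=6371·c=16025.461 ≈ 16025.5 km; running total=57001.2 km
Leg 4 bearing: y=sinΔλ·cosφ2=-0.58560435, x=cosφ1·sinφ2-sinφ1·cosφ2·cosΔλ=-0.02369276; θ=atan2(y, x)=-92.3168° <0 so +360° → 267.6832° ≈ 267.7°
Leg 5: φ1=0.5426473, φ2=0.1016480, Δφ=-0.4409993, Δλ=-2.3909876 rad; a=sin²(Δφ/2)+cosφ1·cosφ2·sin²(Δλ/2)=0.7852954965; c=2·atan2(√a, √(1-a))=2.178021642; dist=6371·c=13876.176 ≈ 13876.2 km; running total=70877.4 km
Leg 5 bearing: y=sinΔλ·cosφ2=-0.67856062, x=cosφ1·sinφ2-sinφ1·cosφ2·cosΔλ=0.46258124; θ=atan2(y, x)=-55.7174° <0 so +360° → 304.2826° ≈ 304.3°
Leg 6: φ1=0.1016480, φ2=-0.7403215, Δφ=-0.8419695, Δλ=1.6348272 rad; a=sin²(Δφ/2)+cosφ1·cosφ2·sin²(Δλ/2)=0.5577204571; c=2·atan2(√a, √(1-a))=1.686495197; dist=6371·c=10744.661 ≈ 10744.7 km; running total=81622.1 km
Leg 6 bearing: y=sinΔλ·cosφ2=0.73673882, x=cosφ1·sinφ2-sinφ1·cosφ2·cosΔλ=-0.66625018; θ=atan2(y, x)=132.1238° ≈ 132.1°
Leg 7: φ1=-0.7403215, φ2=-0.4732041, Δφ=0.2671174, Δλ=1.2801292 rad; a=sin²(Δφ/2)+cosφ1·cosφ2·sin²(Δλ/2)=0.2521321823; c=2·atan2(√a, √(1-a))=1.052114656; dist=6371·c=6703.022 ≈ 6703.0 km; running total=88325.1 km
Leg 7 bearing: y=sinΔλ·cosφ2=0.85277496, x=cosφ1·sinφ2-sinφ1·cosφ2·cosΔλ=-0.16438082; θ=atan2(y, x)=100.9105° ≈ 100.9°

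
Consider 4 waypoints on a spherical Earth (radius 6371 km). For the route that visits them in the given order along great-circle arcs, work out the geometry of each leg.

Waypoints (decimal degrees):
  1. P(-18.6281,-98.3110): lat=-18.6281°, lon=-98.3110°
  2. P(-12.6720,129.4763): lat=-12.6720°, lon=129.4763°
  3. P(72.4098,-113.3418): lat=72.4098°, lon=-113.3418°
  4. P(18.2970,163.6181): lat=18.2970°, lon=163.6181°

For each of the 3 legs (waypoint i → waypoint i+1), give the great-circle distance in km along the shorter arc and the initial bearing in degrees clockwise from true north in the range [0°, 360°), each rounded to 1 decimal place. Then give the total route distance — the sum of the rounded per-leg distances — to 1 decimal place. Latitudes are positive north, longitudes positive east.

Leg 1: dist=13726.2 km, bearing=240.0°
Leg 2: dist=12243.5 km, bearing=16.6°
Leg 3: dist=7837.7 km, bearing=269.1°
Total: 33807.4 km

Leg 1: φ1=-0.3251217, φ2=-0.2211681, Δφ=0.1039536, Δλ=3.9756384 rad; a=sin²(Δφ/2)+cosφ1·cosφ2·sin²(Δλ/2)=0.7755528097; c=2·atan2(√a, √(1-a))=2.154484977; dist=6371·c=13726.224 ≈ 13726.2 km; running total=13726.2 km
Leg 1 bearing: y=sinΔλ·cosφ2=-0.72261470, x=cosφ1·sinφ2-sinφ1·cosφ2·cosΔλ=-0.41726562; θ=atan2(y, x)=-120.0038° <0 so +360° → 239.9962° ≈ 240.0°
Leg 2: φ1=-0.2211681, φ2=1.2637894, Δφ=1.4849575, Δλ=-4.2379753 rad; a=sin²(Δφ/2)+cosφ1·cosφ2·sin²(Δλ/2)=0.6719013676; c=2·atan2(√a, √(1-a))=1.921759828; dist=6371·c=12243.532 ≈ 12243.5 km; running total=25969.7 km
Leg 2 bearing: y=sinΔλ·cosφ2=0.26883135, x=cosφ1·sinφ2-sinφ1·cosφ2·cosΔλ=0.89973851; θ=atan2(y, x)=16.6355° ≈ 16.6°
Leg 3: φ1=1.2637894, φ2=0.3193429, Δφ=-0.9444465, Δλ=4.8338622 rad; a=sin²(Δφ/2)+cosφ1·cosφ2·sin²(Δλ/2)=0.3329840457; c=2·atan2(√a, √(1-a))=1.230218369; dist=6371·c=7837.721 ≈ 7837.7 km; running total=33807.4 km
Leg 3 bearing: y=sinΔλ·cosφ2=-0.94244567, x=cosφ1·sinφ2-sinφ1·cosφ2·cosΔλ=-0.01479326; θ=atan2(y, x)=-90.8993° <0 so +360° → 269.1007° ≈ 269.1°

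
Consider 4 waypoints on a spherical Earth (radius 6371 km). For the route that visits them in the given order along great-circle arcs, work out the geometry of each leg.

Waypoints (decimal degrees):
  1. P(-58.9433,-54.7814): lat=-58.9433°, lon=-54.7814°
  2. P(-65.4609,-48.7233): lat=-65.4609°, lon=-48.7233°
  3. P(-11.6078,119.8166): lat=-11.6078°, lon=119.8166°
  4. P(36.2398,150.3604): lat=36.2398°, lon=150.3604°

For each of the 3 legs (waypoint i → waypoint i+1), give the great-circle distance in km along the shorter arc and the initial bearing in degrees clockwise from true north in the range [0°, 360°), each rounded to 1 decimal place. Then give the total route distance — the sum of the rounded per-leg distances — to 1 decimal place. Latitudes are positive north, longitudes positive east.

Leg 1: dist=789.0 km, bearing=159.2°
Leg 2: dist=11392.5 km, bearing=168.5°
Leg 3: dist=6209.3 km, bearing=29.7°
Total: 18390.8 km

Leg 1: φ1=-1.0287547, φ2=-1.1425082, Δφ=-0.1137536, Δλ=0.1057338 rad; a=sin²(Δφ/2)+cosφ1·cosφ2·sin²(Δλ/2)=0.0038297472; c=2·atan2(√a, √(1-a))=0.123849041; dist=6371·c=789.042 ≈ 789.0 km; running total=789.0 km
Leg 1 bearing: y=sinΔλ·cosφ2=0.04383096, x=cosφ1·sinφ2-sinφ1·cosφ2·cosΔλ=-0.11549532; θ=atan2(y, x)=159.2180° ≈ 159.2°
Leg 2: φ1=-1.1425082, φ2=-0.2025943, Δφ=0.9399139, Δλ=2.9415762 rad; a=sin²(Δφ/2)+cosφ1·cosφ2·sin²(Δλ/2)=0.6078359676; c=2·atan2(√a, √(1-a))=1.788176234; dist=6371·c=11392.471 ≈ 11392.5 km; running total=12181.5 km
Leg 2 bearing: y=sinΔλ·cosφ2=0.19462194, x=cosφ1·sinφ2-sinφ1·cosφ2·cosΔλ=-0.95687403; θ=atan2(y, x)=168.5032° ≈ 168.5°
Leg 3: φ1=-0.2025943, φ2=0.6325038, Δφ=0.8350982, Δλ=0.5330899 rad; a=sin²(Δφ/2)+cosφ1·cosφ2·sin²(Δλ/2)=0.2192611398; c=2·atan2(√a, √(1-a))=0.974625824; dist=6371·c=6209.341 ≈ 6209.3 km; running total=18390.8 km
Leg 3 bearing: y=sinΔλ·cosφ2=0.40988613, x=cosφ1·sinφ2-sinφ1·cosφ2·cosΔλ=0.71884361; θ=atan2(y, x)=29.6919° ≈ 29.7°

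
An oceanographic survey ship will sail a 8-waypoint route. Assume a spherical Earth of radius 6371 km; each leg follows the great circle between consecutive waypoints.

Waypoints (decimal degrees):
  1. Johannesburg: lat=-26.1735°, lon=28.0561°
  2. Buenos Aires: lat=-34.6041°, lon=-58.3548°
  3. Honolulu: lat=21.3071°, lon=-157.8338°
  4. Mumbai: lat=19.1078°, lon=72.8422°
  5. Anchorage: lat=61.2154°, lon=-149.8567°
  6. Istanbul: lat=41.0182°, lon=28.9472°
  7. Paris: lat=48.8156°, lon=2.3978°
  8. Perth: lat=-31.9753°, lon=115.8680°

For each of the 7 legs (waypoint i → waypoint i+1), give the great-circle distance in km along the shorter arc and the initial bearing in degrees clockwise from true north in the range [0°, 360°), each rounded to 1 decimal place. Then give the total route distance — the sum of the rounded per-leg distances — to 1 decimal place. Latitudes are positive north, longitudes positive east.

Leg 1: dist=8088.1 km, bearing=239.3°
Leg 2: dist=12168.0 km, bearing=283.0°
Leg 3: dist=12902.5 km, bearing=305.6°
Leg 4: dist=10310.2 km, bearing=19.1°
Leg 5: dist=8646.7 km, bearing=0.9°
Leg 6: dist=2248.5 km, bearing=301.6°
Leg 7: dist=14276.3 km, bearing=96.9°
Total: 68640.3 km

Leg 1: φ1=-0.4568138, φ2=-0.6039555, Δφ=-0.1471417, Δλ=-1.5081547 rad; a=sin²(Δφ/2)+cosφ1·cosφ2·sin²(Δλ/2)=0.3516302062; c=2·atan2(√a, √(1-a))=1.269519686; dist=6371·c=8088.110 ≈ 8088.1 km; running total=8088.1 km
Leg 1 bearing: y=sinΔλ·cosφ2=-0.82148136, x=cosφ1·sinφ2-sinφ1·cosφ2·cosΔλ=-0.48694352; θ=atan2(y, x)=-120.6579° <0 so +360° → 239.3421° ≈ 239.3°
Leg 2: φ1=-0.6039555, φ2=0.3718790, Δφ=0.9758345, Δλ=-1.7362361 rad; a=sin²(Δφ/2)+cosφ1·cosφ2·sin²(Δλ/2)=0.6663219026; c=2·atan2(√a, √(1-a))=1.909901976; dist=6371·c=12167.985 ≈ 12168.0 km; running total=20256.1 km
Leg 2 bearing: y=sinΔλ·cosφ2=-0.91892554, x=cosφ1·sinφ2-sinφ1·cosφ2·cosΔλ=0.21195273; θ=atan2(y, x)=-77.0117° <0 so +360° → 282.9883° ≈ 283.0°
Leg 3: φ1=0.3718790, φ2=0.3334940, Δφ=-0.0383850, Δλ=4.0260557 rad; a=sin²(Δφ/2)+cosφ1·cosφ2·sin²(Δλ/2)=0.7194570740; c=2·atan2(√a, √(1-a))=2.025186166; dist=6371·c=12902.461 ≈ 12902.5 km; running total=33158.6 km
Leg 3 bearing: y=sinΔλ·cosφ2=-0.73095423, x=cosφ1·sinφ2-sinφ1·cosφ2·cosΔλ=0.52255171; θ=atan2(y, x)=-54.4394° <0 so +360° → 305.5606° ≈ 305.6°
Leg 4: φ1=0.3334940, φ2=1.0684103, Δφ=0.7349163, Δλ=-3.8868290 rad; a=sin²(Δφ/2)+cosφ1·cosφ2·sin²(Δλ/2)=0.5237426661; c=2·atan2(√a, √(1-a))=1.618299523; dist=6371·c=10310.186 ≈ 10310.2 km; running total=43468.8 km
Leg 4 bearing: y=sinΔλ·cosφ2=0.32653938, x=cosφ1·sinφ2-sinφ1·cosφ2·cosΔλ=0.94399003; θ=atan2(y, x)=19.0812° ≈ 19.1°
Leg 5: φ1=1.0684103, φ2=0.7159026, Δφ=-0.3525076, Δλ=3.1207168 rad; a=sin²(Δφ/2)+cosφ1·cosφ2·sin²(Δλ/2)=0.3940114457; c=2·atan2(√a, √(1-a))=1.357198725; dist=6371·c=8646.713 ≈ 8646.7 km; running total=52115.5 km
Leg 5 bearing: y=sinΔλ·cosφ2=0.01574973, x=cosφ1·sinφ2-sinφ1·cosφ2·cosΔλ=0.97714771; θ=atan2(y, x)=0.9234° ≈ 0.9°
Leg 6: φ1=0.7159026, φ2=0.8519929, Δφ=0.1360903, Δλ=-0.4633744 rad; a=sin²(Δφ/2)+cosφ1·cosφ2·sin²(Δλ/2)=0.0308183926; c=2·atan2(√a, √(1-a))=0.352932247; dist=6371·c=2248.531 ≈ 2248.5 km; running total=54364.0 km
Leg 6 bearing: y=sinΔλ·cosφ2=-0.29432236, x=cosφ1·sinφ2-sinφ1·cosφ2·cosΔλ=0.18124245; θ=atan2(y, x)=-58.3754° <0 so +360° → 301.6246° ≈ 301.6°
Leg 7: φ1=0.8519929, φ2=-0.5580743, Δφ=-1.4100672, Δλ=1.9804286 rad; a=sin²(Δφ/2)+cosφ1·cosφ2·sin²(Δλ/2)=0.8105022946; c=2·atan2(√a, √(1-a))=2.240820060; dist=6371·c=14276.265 ≈ 14276.3 km; running total=68640.3 km
Leg 7 bearing: y=sinΔλ·cosφ2=0.77809630, x=cosφ1·sinφ2-sinφ1·cosφ2·cosΔλ=-0.09444285; θ=atan2(y, x)=96.9205° ≈ 96.9°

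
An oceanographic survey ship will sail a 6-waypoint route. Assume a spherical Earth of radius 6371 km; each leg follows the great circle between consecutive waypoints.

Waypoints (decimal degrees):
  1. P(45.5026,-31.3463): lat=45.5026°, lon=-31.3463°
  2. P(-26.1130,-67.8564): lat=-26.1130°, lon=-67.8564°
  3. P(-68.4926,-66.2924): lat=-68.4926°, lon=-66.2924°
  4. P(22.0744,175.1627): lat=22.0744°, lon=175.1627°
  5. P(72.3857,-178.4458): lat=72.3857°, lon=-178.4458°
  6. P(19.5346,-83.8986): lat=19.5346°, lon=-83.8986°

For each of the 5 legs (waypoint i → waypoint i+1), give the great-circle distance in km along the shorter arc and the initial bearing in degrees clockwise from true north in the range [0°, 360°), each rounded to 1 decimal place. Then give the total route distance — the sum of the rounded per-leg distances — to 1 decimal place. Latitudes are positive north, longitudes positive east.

Leg 1: φ1=0.7941702, φ2=-0.4557578, Δφ=-1.2499280, Δλ=-0.6372215 rad; a=sin²(Δφ/2)+cosφ1·cosφ2·sin²(Δλ/2)=0.4040577098; c=2·atan2(√a, √(1-a))=1.377714276; dist=6371·c=8777.418 ≈ 8777.4 km; running total=8777.4 km
Leg 1 bearing: y=sinΔλ·cosφ2=-0.53423511, x=cosφ1·sinφ2-sinφ1·cosφ2·cosΔλ=-0.82326980; θ=atan2(y, x)=-147.0197° <0 so +360° → 212.9803° ≈ 213.0°
Leg 2: φ1=-0.4557578, φ2=-1.1954214, Δφ=-0.7396636, Δλ=0.0272969 rad; a=sin²(Δφ/2)+cosφ1·cosφ2·sin²(Δλ/2)=0.1307136311; c=2·atan2(√a, √(1-a))=0.739845485; dist=6371·c=4713.556 ≈ 4713.6 km; running total=13491.0 km
Leg 2 bearing: y=sinΔλ·cosφ2=0.01000640, x=cosφ1·sinφ2-sinφ1·cosφ2·cosΔλ=-0.67409953; θ=atan2(y, x)=179.1496° ≈ 179.1°
Leg 3: φ1=-1.1954214, φ2=0.3852710, Δφ=1.5806923, Δλ=4.2141865 rad; a=sin²(Δφ/2)+cosφ1·cosφ2·sin²(Δλ/2)=0.7559948810; c=2·atan2(√a, √(1-a))=2.108295915; dist=6371·c=13431.953 ≈ 13432.0 km; running total=26923.0 km
Leg 3 bearing: y=sinΔλ·cosφ2=-0.81405010, x=cosφ1·sinφ2-sinφ1·cosφ2·cosΔλ=-0.27420599; θ=atan2(y, x)=-108.6157° <0 so +360° → 251.3843° ≈ 251.4°
Leg 4: φ1=0.3852710, φ2=1.2633688, Δφ=0.8780978, Δλ=-6.1716326 rad; a=sin²(Δφ/2)+cosφ1·cosφ2·sin²(Δλ/2)=0.1815634692; c=2·atan2(√a, √(1-a))=0.880360746; dist=6371·c=5608.778 ≈ 5608.8 km; running total=32531.8 km
Leg 4 bearing: y=sinΔλ·cosφ2=0.03368675, x=cosφ1·sinφ2-sinφ1·cosφ2·cosΔλ=0.77023237; θ=atan2(y, x)=2.5043° ≈ 2.5°
Leg 5: φ1=1.2633688, φ2=0.3409431, Δφ=-0.9224257, Δλ=1.6501599 rad; a=sin²(Δφ/2)+cosφ1·cosφ2·sin²(Δλ/2)=0.3519555215; c=2·atan2(√a, √(1-a))=1.270200932; dist=6371·c=8092.450 ≈ 8092.5 km; running total=40624.3 km
Leg 5 bearing: y=sinΔλ·cosφ2=0.93947328, x=cosφ1·sinφ2-sinφ1·cosφ2·cosΔλ=0.17239863; θ=atan2(y, x)=79.6016° ≈ 79.6°

Leg 1: dist=8777.4 km, bearing=213.0°
Leg 2: dist=4713.6 km, bearing=179.1°
Leg 3: dist=13432.0 km, bearing=251.4°
Leg 4: dist=5608.8 km, bearing=2.5°
Leg 5: dist=8092.5 km, bearing=79.6°
Total: 40624.3 km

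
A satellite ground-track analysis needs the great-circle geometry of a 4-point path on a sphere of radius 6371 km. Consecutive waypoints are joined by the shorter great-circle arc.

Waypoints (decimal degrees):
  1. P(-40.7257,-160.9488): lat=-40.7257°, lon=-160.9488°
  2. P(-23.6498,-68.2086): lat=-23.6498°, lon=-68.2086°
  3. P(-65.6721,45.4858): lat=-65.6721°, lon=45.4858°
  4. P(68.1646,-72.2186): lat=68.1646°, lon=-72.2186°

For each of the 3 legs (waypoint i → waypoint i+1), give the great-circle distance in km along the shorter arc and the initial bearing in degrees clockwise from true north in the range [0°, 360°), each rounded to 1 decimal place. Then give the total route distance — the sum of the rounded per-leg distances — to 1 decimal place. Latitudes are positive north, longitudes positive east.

Leg 1: dist=8538.6 km, bearing=110.0°
Leg 2: dist=8634.3 km, bearing=157.3°
Leg 3: dist=17402.1 km, bearing=304.3°
Total: 34575.0 km

Leg 1: φ1=-0.7107976, φ2=-0.4127669, Δφ=0.2980307, Δλ=1.6186218 rad; a=sin²(Δφ/2)+cosφ1·cosφ2·sin²(Δλ/2)=0.3857324455; c=2·atan2(√a, √(1-a))=1.340223623; dist=6371·c=8538.565 ≈ 8538.6 km; running total=8538.6 km
Leg 1 bearing: y=sinΔλ·cosφ2=0.91496702, x=cosφ1·sinφ2-sinφ1·cosφ2·cosΔλ=-0.33257639; θ=atan2(y, x)=109.9754° ≈ 110.0°
Leg 2: φ1=-0.4127669, φ2=-1.1461944, Δφ=-0.7334275, Δλ=1.9843416 rad; a=sin²(Δφ/2)+cosφ1·cosφ2·sin²(Δλ/2)=0.3930601495; c=2·atan2(√a, √(1-a))=1.355251478; dist=6371·c=8634.307 ≈ 8634.3 km; running total=17172.9 km
Leg 2 bearing: y=sinΔλ·cosφ2=0.37723082, x=cosφ1·sinφ2-sinφ1·cosφ2·cosΔλ=-0.90108400; θ=atan2(y, x)=157.2838° ≈ 157.3°
Leg 3: φ1=-1.1461944, φ2=1.1896967, Δφ=2.3358911, Δλ=-2.0543293 rad; a=sin²(Δφ/2)+cosφ1·cosφ2·sin²(Δλ/2)=0.9585325719; c=2·atan2(√a, √(1-a))=2.731452993; dist=6371·c=17402.087 ≈ 17402.1 km; running total=34575.0 km
Leg 3 bearing: y=sinΔλ·cosφ2=-0.32930129, x=cosφ1·sinφ2-sinφ1·cosφ2·cosΔλ=0.22483812; θ=atan2(y, x)=-55.6758° <0 so +360° → 304.3242° ≈ 304.3°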